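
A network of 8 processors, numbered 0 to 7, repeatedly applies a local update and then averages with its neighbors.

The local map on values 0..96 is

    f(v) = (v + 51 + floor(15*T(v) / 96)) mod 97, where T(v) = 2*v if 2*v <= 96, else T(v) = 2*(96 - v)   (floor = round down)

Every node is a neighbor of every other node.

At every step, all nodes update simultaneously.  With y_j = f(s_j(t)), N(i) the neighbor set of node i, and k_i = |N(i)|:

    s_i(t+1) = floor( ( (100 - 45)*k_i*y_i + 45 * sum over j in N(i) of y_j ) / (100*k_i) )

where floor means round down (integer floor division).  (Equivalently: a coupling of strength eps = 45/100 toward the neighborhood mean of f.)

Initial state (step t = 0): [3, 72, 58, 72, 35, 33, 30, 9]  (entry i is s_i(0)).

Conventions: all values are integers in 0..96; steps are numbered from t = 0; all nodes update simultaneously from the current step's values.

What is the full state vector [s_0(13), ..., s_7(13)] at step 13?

Answer: [77, 77, 77, 77, 77, 77, 77, 77]

Derivation:
t=0: [3, 72, 58, 72, 35, 33, 30, 9]
t=1: [57, 47, 42, 47, 77, 76, 74, 61]
t=2: [23, 19, 16, 19, 29, 29, 28, 24]
t=3: [81, 78, 76, 78, 85, 85, 84, 81]
t=4: [39, 38, 37, 38, 40, 40, 40, 39]
t=5: [4, 3, 3, 3, 5, 5, 5, 4]
t=6: [55, 54, 54, 54, 56, 56, 56, 55]
t=7: [21, 21, 21, 21, 21, 21, 21, 21]
t=8: [78, 78, 78, 78, 78, 78, 78, 78]
t=9: [37, 37, 37, 37, 37, 37, 37, 37]
t=10: [2, 2, 2, 2, 2, 2, 2, 2]
t=11: [53, 53, 53, 53, 53, 53, 53, 53]
t=12: [20, 20, 20, 20, 20, 20, 20, 20]
t=13: [77, 77, 77, 77, 77, 77, 77, 77]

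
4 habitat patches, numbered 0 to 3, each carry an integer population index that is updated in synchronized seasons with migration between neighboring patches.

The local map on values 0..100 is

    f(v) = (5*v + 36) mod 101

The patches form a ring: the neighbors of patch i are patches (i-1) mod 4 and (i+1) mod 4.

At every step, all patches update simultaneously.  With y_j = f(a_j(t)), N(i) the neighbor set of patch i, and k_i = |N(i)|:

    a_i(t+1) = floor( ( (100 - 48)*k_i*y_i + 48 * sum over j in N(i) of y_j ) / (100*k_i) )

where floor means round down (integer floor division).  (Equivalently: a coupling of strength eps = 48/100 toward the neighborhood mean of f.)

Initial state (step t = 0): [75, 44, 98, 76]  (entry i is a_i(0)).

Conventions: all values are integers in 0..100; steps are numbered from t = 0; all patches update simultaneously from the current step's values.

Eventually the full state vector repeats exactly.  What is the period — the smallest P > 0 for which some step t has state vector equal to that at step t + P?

Answer: 14
Key observation: The state at step 22, [87, 69, 47, 69], reappears at step 36 — and no state repeats earlier — so the cycle the system enters has period 14.

Derivation:
t=0: [75, 44, 98, 76]
t=1: [19, 34, 26, 12]
t=2: [39, 24, 57, 72]
t=3: [50, 39, 44, 59]
t=4: [57, 48, 41, 47]
t=5: [43, 52, 54, 49]
t=6: [67, 61, 43, 53]
t=7: [68, 47, 58, 79]
t=8: [61, 58, 35, 37]
t=9: [29, 23, 14, 21]
t=10: [63, 46, 24, 41]
t=11: [49, 58, 53, 45]
t=12: [60, 54, 71, 73]
t=13: [41, 30, 70, 80]
t=14: [48, 73, 71, 45]
t=15: [76, 89, 83, 69]
t=16: [43, 54, 61, 54]
t=17: [26, 22, 21, 22]
t=18: [55, 48, 42, 48]
t=19: [39, 50, 58, 50]
t=20: [55, 56, 52, 56]
t=21: [10, 31, 55, 31]
t=22: [87, 69, 47, 69]
t=23: [72, 73, 73, 73]
t=24: [95, 96, 98, 96]
t=25: [8, 12, 16, 12]
t=26: [85, 71, 53, 71]
t=27: [71, 83, 93, 83]
t=28: [68, 68, 73, 68]
t=29: [73, 79, 86, 79]
t=30: [63, 52, 45, 52]
t=31: [70, 74, 75, 74]
t=32: [44, 22, 4, 22]
t=33: [49, 49, 50, 49]
t=34: [79, 80, 81, 80]
t=35: [29, 32, 34, 32]
t=36: [87, 69, 47, 69]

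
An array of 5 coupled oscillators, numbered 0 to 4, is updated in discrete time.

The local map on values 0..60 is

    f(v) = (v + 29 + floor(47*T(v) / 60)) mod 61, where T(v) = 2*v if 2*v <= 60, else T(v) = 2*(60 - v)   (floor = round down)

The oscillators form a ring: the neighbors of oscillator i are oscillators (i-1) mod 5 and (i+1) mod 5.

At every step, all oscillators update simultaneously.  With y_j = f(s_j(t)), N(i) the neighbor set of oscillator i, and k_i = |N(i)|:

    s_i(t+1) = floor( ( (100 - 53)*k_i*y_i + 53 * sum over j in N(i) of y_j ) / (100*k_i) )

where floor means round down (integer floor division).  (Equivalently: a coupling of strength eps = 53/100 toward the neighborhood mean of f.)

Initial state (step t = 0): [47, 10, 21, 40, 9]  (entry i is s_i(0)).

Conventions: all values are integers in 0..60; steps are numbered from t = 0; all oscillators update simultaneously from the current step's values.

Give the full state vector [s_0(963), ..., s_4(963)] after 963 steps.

Simulating step by step:
t=0: [47, 10, 21, 40, 9]
t=1: [44, 40, 34, 37, 44]
t=2: [37, 39, 40, 40, 38]
t=3: [40, 39, 39, 39, 40]
t=4: [39, 39, 39, 39, 39]
t=5: [39, 39, 39, 39, 39]

Answer: [39, 39, 39, 39, 39]
Key observation: The state at step 4, [39, 39, 39, 39, 39], reappears at step 5: the system is in a cycle of period 1 from step 4 on.  Therefore the state at step 963 equals the state at step 4 + ((963 - 4) mod 1) = 4, which is [39, 39, 39, 39, 39].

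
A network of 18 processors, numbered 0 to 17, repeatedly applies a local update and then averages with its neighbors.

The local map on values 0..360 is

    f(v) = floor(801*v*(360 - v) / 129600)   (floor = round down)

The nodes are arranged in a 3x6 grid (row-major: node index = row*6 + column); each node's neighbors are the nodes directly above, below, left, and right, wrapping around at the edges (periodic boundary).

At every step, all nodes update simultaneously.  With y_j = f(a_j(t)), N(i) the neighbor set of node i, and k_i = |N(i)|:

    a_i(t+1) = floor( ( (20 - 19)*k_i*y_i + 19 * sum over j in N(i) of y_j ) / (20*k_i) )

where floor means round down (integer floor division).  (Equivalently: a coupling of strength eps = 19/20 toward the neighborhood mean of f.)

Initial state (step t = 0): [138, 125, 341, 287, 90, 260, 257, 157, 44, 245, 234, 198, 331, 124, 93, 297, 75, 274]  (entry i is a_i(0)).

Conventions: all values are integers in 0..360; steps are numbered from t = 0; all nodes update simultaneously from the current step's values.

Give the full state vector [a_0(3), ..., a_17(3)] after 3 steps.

Answer: [198, 199, 199, 199, 199, 198, 198, 199, 199, 199, 198, 198, 198, 199, 199, 199, 199, 198]

Derivation:
t=0: [138, 125, 341, 287, 90, 260, 257, 157, 44, 245, 234, 198, 331, 124, 93, 297, 75, 274]
t=1: [143, 152, 132, 120, 150, 169, 160, 154, 137, 130, 164, 164, 163, 148, 107, 145, 147, 137]
t=2: [196, 191, 182, 188, 192, 193, 195, 193, 183, 188, 192, 195, 192, 189, 188, 181, 193, 196]
t=3: [198, 199, 199, 199, 199, 198, 198, 199, 199, 199, 198, 198, 198, 199, 199, 199, 199, 198]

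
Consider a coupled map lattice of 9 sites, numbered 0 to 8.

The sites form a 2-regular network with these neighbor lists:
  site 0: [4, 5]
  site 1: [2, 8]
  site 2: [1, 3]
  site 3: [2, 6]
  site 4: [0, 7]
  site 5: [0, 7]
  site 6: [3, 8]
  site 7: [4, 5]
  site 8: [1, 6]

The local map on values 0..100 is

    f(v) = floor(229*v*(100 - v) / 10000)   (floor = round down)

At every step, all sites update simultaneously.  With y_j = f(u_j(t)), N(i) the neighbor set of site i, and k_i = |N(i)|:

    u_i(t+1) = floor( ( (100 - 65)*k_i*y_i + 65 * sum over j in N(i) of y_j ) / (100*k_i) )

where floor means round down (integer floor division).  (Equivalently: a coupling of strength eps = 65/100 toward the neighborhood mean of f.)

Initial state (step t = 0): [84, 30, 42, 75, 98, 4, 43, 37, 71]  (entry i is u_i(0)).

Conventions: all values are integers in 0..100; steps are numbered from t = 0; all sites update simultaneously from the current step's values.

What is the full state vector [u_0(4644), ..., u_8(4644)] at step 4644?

Simulating step by step:
t=0: [84, 30, 42, 75, 98, 4, 43, 37, 71]
t=1: [14, 49, 48, 50, 28, 29, 48, 22, 50]
t=2: [39, 57, 57, 57, 37, 37, 57, 43, 57]
t=3: [53, 56, 56, 56, 54, 54, 56, 54, 56]
t=4: [56, 56, 56, 56, 56, 56, 56, 56, 56]
t=5: [56, 56, 56, 56, 56, 56, 56, 56, 56]

Answer: [56, 56, 56, 56, 56, 56, 56, 56, 56]
Key observation: The state at step 4, [56, 56, 56, 56, 56, 56, 56, 56, 56], reappears at step 5: the system is in a cycle of period 1 from step 4 on.  Therefore the state at step 4644 equals the state at step 4 + ((4644 - 4) mod 1) = 4, which is [56, 56, 56, 56, 56, 56, 56, 56, 56].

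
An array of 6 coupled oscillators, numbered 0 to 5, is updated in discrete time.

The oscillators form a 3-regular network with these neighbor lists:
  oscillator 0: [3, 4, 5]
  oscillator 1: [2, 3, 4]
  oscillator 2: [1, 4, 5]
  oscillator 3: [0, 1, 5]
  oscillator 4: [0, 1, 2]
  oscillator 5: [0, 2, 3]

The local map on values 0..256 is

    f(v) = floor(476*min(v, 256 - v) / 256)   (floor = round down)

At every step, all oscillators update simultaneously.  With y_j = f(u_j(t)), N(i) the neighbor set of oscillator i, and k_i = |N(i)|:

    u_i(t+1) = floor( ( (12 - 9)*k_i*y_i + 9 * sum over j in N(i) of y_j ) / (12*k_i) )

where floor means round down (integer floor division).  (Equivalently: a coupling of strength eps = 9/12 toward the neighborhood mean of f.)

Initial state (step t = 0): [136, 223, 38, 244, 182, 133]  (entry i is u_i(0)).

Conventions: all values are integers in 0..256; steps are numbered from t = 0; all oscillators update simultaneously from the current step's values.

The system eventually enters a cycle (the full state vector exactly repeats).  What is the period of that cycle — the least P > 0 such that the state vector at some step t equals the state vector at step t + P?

Answer: 8
Key observation: The state at step 15, [208, 214, 214, 208, 214, 208], reappears at step 23 — and no state repeats earlier — so the cycle the system enters has period 8.

Derivation:
t=0: [136, 223, 38, 244, 182, 133]
t=1: [152, 72, 124, 133, 122, 135]
t=2: [217, 204, 203, 194, 195, 218]
t=3: [92, 105, 94, 88, 94, 88]
t=4: [167, 176, 176, 173, 178, 167]
t=5: [157, 148, 151, 158, 151, 158]
t=6: [185, 193, 193, 187, 193, 185]
t=7: [127, 119, 120, 127, 120, 127]
t=8: [232, 225, 225, 232, 225, 232]
t=9: [47, 53, 53, 47, 53, 47]
t=10: [89, 95, 95, 89, 95, 89]
t=11: [167, 173, 173, 167, 173, 167]
t=12: [162, 156, 156, 162, 156, 162]
t=13: [176, 182, 182, 176, 182, 176]
t=14: [145, 139, 139, 145, 139, 145]
t=15: [208, 214, 214, 208, 214, 208]
t=16: [86, 80, 80, 86, 80, 86]
t=17: [156, 150, 150, 156, 150, 156]
t=18: [188, 194, 194, 188, 194, 188]
t=19: [123, 117, 117, 123, 117, 123]
t=20: [225, 219, 219, 225, 219, 225]
t=21: [59, 65, 65, 59, 65, 59]
t=22: [111, 117, 117, 111, 117, 111]
t=23: [208, 214, 214, 208, 214, 208]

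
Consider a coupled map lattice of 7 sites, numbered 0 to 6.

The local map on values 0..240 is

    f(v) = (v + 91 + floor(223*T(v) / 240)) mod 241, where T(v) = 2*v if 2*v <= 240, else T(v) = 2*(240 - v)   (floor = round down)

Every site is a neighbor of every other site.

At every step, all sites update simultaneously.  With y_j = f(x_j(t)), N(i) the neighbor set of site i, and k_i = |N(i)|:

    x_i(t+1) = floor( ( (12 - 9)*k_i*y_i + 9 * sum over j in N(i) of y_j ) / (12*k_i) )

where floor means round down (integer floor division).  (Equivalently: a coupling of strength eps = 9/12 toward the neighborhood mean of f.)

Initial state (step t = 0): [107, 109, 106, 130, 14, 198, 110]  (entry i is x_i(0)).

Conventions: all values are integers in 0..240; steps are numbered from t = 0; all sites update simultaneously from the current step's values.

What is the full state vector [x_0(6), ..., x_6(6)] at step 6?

Answer: [162, 162, 162, 162, 162, 162, 162]

Derivation:
t=0: [107, 109, 106, 130, 14, 198, 110]
t=1: [153, 154, 153, 157, 150, 149, 154]
t=2: [164, 164, 164, 163, 164, 164, 164]
t=3: [155, 155, 155, 155, 155, 155, 155]
t=4: [162, 162, 162, 162, 162, 162, 162]
t=5: [156, 156, 156, 156, 156, 156, 156]
t=6: [162, 162, 162, 162, 162, 162, 162]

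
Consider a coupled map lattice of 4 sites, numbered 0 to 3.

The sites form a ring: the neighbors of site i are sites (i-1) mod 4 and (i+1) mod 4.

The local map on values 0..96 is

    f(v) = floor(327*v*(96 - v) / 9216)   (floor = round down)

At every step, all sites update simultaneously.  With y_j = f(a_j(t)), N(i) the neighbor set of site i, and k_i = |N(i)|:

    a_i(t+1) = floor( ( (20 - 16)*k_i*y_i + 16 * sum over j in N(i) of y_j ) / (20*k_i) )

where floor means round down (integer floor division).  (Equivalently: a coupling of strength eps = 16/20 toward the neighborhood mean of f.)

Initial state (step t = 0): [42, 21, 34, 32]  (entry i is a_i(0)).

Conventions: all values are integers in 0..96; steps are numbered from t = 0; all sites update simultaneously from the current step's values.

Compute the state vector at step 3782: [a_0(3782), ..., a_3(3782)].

Answer: [43, 43, 43, 43]
Key observation: The state at step 7, [80, 80, 80, 80], reappears at step 11: the system is in a cycle of period 4 from step 7 on.  Therefore the state at step 3782 equals the state at step 7 + ((3782 - 7) mod 4) = 10, which is [43, 43, 43, 43].

Derivation:
t=0: [42, 21, 34, 32]
t=1: [66, 72, 65, 76]
t=2: [59, 68, 59, 67]
t=3: [69, 75, 69, 75]
t=4: [57, 63, 57, 63]
t=5: [74, 77, 74, 77]
t=6: [52, 55, 52, 55]
t=7: [80, 80, 80, 80]
t=8: [45, 45, 45, 45]
t=9: [81, 81, 81, 81]
t=10: [43, 43, 43, 43]
t=11: [80, 80, 80, 80]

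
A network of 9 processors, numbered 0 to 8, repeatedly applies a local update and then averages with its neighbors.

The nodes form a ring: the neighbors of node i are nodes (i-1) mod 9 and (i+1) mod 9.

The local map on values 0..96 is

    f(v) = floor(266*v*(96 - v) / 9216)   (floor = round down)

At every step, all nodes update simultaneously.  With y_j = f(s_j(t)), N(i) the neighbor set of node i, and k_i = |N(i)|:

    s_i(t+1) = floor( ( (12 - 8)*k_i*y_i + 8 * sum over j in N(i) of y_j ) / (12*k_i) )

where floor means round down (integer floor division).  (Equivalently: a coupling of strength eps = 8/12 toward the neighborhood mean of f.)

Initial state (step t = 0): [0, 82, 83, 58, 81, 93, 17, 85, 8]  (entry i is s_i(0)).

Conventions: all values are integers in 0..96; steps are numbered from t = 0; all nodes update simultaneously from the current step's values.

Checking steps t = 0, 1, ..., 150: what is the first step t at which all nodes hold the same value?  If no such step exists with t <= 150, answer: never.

Answer: 6
Key observation: Synchronization is absorbing here: once all nodes are equal they stay equal, and step 6 is the first all-equal step.

Derivation:
t=0: [0, 82, 83, 58, 81, 93, 17, 85, 8]  (not all equal)
t=1: [17, 21, 42, 43, 35, 27, 24, 28, 15]  (not all equal)
t=2: [39, 49, 58, 63, 59, 54, 52, 46, 42]  (not all equal)
t=3: [65, 64, 63, 62, 62, 64, 65, 65, 65]  (not all equal)
t=4: [58, 59, 59, 60, 59, 59, 58, 58, 58]  (not all equal)
t=5: [63, 63, 62, 62, 62, 63, 63, 63, 63]  (not all equal)
t=6: [60, 60, 60, 60, 60, 60, 60, 60, 60]  (all equal)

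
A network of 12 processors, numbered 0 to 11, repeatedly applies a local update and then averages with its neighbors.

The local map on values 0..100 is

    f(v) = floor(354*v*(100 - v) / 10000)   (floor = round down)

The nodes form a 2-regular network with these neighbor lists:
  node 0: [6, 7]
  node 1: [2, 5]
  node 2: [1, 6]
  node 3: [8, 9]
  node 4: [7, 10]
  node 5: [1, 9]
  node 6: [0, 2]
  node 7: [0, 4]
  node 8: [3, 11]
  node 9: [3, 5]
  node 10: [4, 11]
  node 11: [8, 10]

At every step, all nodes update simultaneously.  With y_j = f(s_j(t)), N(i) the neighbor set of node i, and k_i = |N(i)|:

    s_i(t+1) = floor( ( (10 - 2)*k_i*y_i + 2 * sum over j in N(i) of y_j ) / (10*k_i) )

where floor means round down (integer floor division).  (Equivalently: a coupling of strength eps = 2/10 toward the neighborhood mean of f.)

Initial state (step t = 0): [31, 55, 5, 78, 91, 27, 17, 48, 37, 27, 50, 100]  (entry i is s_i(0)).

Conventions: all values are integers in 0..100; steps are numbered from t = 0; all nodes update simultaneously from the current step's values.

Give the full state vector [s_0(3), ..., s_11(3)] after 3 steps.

Answer: [73, 81, 73, 58, 62, 71, 52, 80, 73, 62, 76, 85]

Derivation:
t=0: [31, 55, 5, 78, 91, 27, 17, 48, 37, 27, 50, 100]
t=1: [73, 78, 26, 63, 40, 70, 48, 80, 71, 68, 73, 17]
t=2: [69, 62, 69, 80, 79, 72, 84, 60, 70, 77, 68, 53]
t=3: [73, 81, 73, 58, 62, 71, 52, 80, 73, 62, 76, 85]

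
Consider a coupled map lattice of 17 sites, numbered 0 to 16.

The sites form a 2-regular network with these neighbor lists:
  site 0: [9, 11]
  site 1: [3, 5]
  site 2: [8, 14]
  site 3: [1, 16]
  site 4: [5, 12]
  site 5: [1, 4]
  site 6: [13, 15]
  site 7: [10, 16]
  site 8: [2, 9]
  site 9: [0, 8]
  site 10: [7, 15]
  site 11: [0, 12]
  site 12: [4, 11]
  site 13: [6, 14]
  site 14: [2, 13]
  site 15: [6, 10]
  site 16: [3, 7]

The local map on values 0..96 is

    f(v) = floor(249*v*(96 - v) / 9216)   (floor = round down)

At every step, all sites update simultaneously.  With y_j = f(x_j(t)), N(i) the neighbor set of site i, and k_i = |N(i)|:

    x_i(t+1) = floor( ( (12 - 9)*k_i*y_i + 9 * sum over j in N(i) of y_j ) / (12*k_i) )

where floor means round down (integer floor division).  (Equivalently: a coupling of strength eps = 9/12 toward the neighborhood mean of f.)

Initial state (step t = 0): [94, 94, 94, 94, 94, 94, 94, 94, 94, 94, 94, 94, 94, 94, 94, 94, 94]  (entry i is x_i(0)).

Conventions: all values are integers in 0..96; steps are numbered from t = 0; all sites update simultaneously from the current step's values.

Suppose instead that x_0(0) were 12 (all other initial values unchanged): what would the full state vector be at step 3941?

Simulating step by step:
t=0: [12, 94, 94, 94, 94, 94, 94, 94, 94, 94, 94, 94, 94, 94, 94, 94, 94]
t=1: [10, 5, 5, 5, 5, 5, 5, 5, 5, 13, 5, 13, 5, 5, 5, 5, 5]
t=2: [27, 12, 12, 12, 12, 12, 12, 12, 18, 20, 12, 20, 18, 12, 12, 12, 12]
t=3: [43, 27, 30, 27, 30, 27, 27, 27, 34, 42, 27, 42, 34, 27, 27, 27, 27]
t=4: [61, 50, 53, 50, 53, 51, 50, 50, 56, 59, 50, 59, 56, 50, 51, 50, 50]
t=5: [57, 62, 61, 62, 61, 61, 62, 62, 59, 58, 62, 58, 59, 62, 61, 62, 62]
t=6: [59, 56, 57, 56, 57, 56, 56, 56, 58, 59, 56, 59, 58, 56, 56, 56, 56]
t=7: [58, 60, 59, 60, 59, 60, 60, 60, 59, 58, 60, 58, 59, 60, 60, 60, 60]
t=8: [59, 58, 58, 58, 58, 58, 58, 58, 58, 58, 58, 58, 58, 58, 58, 58, 58]
t=9: [58, 59, 59, 59, 59, 59, 59, 59, 59, 58, 59, 58, 59, 59, 59, 59, 59]
t=10: [59, 58, 58, 58, 58, 58, 58, 58, 58, 58, 58, 58, 58, 58, 58, 58, 58]

Answer: [58, 59, 59, 59, 59, 59, 59, 59, 59, 58, 59, 58, 59, 59, 59, 59, 59]
Key observation: The state at step 8, [59, 58, 58, 58, 58, 58, 58, 58, 58, 58, 58, 58, 58, 58, 58, 58, 58], reappears at step 10: the system is in a cycle of period 2 from step 8 on.  Therefore the state at step 3941 equals the state at step 8 + ((3941 - 8) mod 2) = 9, which is [58, 59, 59, 59, 59, 59, 59, 59, 59, 58, 59, 58, 59, 59, 59, 59, 59].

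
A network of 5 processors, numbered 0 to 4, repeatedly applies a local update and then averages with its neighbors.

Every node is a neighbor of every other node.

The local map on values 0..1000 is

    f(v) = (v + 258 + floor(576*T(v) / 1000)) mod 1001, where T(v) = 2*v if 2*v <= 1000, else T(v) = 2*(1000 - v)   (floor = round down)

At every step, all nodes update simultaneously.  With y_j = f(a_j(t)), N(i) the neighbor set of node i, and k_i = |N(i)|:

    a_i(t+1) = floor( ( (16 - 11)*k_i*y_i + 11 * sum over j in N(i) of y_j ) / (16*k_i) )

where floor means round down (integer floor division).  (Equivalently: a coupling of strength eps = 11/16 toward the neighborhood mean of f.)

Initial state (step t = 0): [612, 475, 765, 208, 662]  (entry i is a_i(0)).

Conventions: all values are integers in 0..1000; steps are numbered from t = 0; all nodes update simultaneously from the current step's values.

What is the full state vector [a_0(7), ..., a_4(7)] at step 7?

Simulating step by step:
t=0: [612, 475, 765, 208, 662]
t=1: [370, 365, 367, 425, 369]
t=2: [69, 68, 68, 86, 69]
t=3: [411, 411, 411, 416, 411]
t=4: [142, 142, 142, 144, 142]
t=5: [563, 563, 563, 564, 563]
t=6: [323, 323, 323, 323, 323]
t=7: [953, 953, 953, 953, 953]

Answer: [953, 953, 953, 953, 953]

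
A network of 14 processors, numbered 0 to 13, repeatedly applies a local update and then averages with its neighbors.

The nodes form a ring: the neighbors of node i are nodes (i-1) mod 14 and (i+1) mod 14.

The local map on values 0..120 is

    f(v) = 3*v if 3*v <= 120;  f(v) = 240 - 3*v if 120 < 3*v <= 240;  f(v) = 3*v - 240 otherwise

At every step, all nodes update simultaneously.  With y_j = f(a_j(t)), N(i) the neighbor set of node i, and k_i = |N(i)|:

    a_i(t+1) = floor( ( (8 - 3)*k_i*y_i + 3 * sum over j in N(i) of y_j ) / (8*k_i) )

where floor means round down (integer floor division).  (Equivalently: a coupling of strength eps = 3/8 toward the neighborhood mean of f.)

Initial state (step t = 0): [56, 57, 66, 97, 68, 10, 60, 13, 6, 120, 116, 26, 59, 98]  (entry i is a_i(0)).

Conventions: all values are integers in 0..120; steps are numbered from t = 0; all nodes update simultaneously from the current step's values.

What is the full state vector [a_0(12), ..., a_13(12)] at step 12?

Answer: [79, 69, 77, 70, 44, 43, 21, 44, 80, 84, 97, 102, 62, 55]

Derivation:
t=0: [56, 57, 66, 97, 68, 10, 60, 13, 6, 120, 116, 26, 59, 98]
t=1: [68, 64, 48, 46, 37, 36, 50, 39, 41, 98, 104, 80, 64, 59]
t=2: [43, 54, 88, 102, 108, 105, 98, 111, 105, 69, 55, 22, 41, 55]
t=3: [98, 74, 42, 61, 78, 72, 65, 82, 70, 48, 65, 77, 99, 89]
t=4: [42, 42, 85, 58, 18, 24, 33, 17, 37, 74, 47, 24, 42, 37]
t=5: [113, 95, 43, 54, 59, 73, 84, 71, 82, 50, 78, 84, 105, 112]
t=6: [88, 67, 92, 81, 57, 27, 16, 20, 25, 58, 22, 22, 67, 92]
t=7: [29, 35, 30, 21, 58, 72, 56, 60, 70, 67, 66, 60, 43, 34]
t=8: [93, 98, 87, 68, 57, 40, 60, 56, 37, 37, 44, 66, 99, 100]
t=9: [45, 45, 30, 39, 72, 99, 73, 77, 103, 110, 96, 57, 54, 55]
t=10: [99, 102, 97, 94, 47, 44, 25, 22, 61, 78, 59, 66, 75, 81]
t=11: [48, 61, 52, 54, 90, 100, 79, 66, 49, 26, 48, 40, 17, 15]
t=12: [79, 69, 77, 70, 44, 43, 21, 44, 80, 84, 97, 102, 62, 55]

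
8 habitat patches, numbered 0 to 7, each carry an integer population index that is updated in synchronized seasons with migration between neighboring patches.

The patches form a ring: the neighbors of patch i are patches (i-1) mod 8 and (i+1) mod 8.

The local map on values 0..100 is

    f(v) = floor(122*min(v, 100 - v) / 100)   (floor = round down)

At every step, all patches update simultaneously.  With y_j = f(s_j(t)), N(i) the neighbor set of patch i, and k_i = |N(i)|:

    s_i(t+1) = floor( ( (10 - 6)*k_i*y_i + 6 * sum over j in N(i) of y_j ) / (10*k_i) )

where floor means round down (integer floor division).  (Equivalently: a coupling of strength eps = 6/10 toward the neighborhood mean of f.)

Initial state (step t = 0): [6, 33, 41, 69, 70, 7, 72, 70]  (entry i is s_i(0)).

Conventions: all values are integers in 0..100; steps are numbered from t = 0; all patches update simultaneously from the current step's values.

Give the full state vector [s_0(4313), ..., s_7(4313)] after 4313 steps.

Simulating step by step:
t=0: [6, 33, 41, 69, 70, 7, 72, 70]
t=1: [25, 33, 43, 40, 27, 24, 26, 26]
t=2: [33, 40, 47, 44, 35, 30, 30, 30]
t=3: [41, 48, 53, 50, 43, 37, 36, 37]
t=4: [50, 55, 58, 57, 52, 46, 44, 45]
t=5: [56, 55, 52, 53, 55, 55, 54, 55]
t=6: [53, 54, 56, 56, 54, 54, 54, 54]
t=7: [56, 55, 53, 53, 55, 56, 56, 56]
t=8: [53, 54, 56, 56, 54, 53, 53, 53]
t=9: [56, 55, 53, 53, 55, 56, 57, 57]
t=10: [53, 54, 56, 56, 54, 53, 52, 52]
t=11: [57, 55, 53, 53, 55, 57, 57, 57]
t=12: [52, 54, 56, 56, 54, 52, 52, 52]
t=13: [57, 55, 53, 53, 55, 57, 58, 58]
t=14: [52, 54, 56, 56, 54, 52, 51, 51]
t=15: [57, 55, 53, 53, 55, 57, 58, 58]

Answer: [57, 55, 53, 53, 55, 57, 58, 58]
Key observation: The state at step 13, [57, 55, 53, 53, 55, 57, 58, 58], reappears at step 15: the system is in a cycle of period 2 from step 13 on.  Therefore the state at step 4313 equals the state at step 13 + ((4313 - 13) mod 2) = 13, which is [57, 55, 53, 53, 55, 57, 58, 58].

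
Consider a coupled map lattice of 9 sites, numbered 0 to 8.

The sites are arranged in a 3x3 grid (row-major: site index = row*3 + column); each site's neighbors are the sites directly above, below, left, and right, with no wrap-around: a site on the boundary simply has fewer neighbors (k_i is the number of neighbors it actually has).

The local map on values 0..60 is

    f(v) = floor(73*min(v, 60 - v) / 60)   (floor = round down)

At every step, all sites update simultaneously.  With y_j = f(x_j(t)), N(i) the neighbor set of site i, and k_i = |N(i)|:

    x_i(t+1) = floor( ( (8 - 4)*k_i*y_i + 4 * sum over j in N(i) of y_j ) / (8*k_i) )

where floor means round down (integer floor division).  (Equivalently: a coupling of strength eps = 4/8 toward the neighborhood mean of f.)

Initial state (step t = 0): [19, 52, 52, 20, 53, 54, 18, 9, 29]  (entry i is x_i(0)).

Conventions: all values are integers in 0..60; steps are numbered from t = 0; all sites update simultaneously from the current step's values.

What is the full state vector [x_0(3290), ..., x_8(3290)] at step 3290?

Answer: [33, 31, 30, 34, 32, 31, 35, 34, 33]
Key observation: The state at step 9, [32, 34, 35, 31, 33, 34, 30, 31, 32], reappears at step 11: the system is in a cycle of period 2 from step 9 on.  Therefore the state at step 3290 equals the state at step 9 + ((3290 - 9) mod 2) = 10, which is [33, 31, 30, 34, 32, 31, 35, 34, 33].

Derivation:
t=0: [19, 52, 52, 20, 53, 54, 18, 9, 29]
t=1: [19, 11, 8, 20, 10, 12, 19, 15, 21]
t=2: [20, 13, 11, 21, 14, 14, 22, 19, 20]
t=3: [22, 16, 14, 23, 18, 17, 25, 22, 22]
t=4: [24, 20, 18, 26, 22, 20, 28, 25, 24]
t=5: [28, 24, 22, 30, 26, 24, 32, 29, 28]
t=6: [33, 29, 27, 34, 31, 29, 34, 34, 33]
t=7: [32, 34, 33, 31, 34, 34, 31, 31, 32]
t=8: [33, 31, 31, 34, 32, 31, 35, 34, 33]
t=9: [32, 34, 35, 31, 33, 34, 30, 31, 32]
t=10: [33, 31, 30, 34, 32, 31, 35, 34, 33]
t=11: [32, 34, 35, 31, 33, 34, 30, 31, 32]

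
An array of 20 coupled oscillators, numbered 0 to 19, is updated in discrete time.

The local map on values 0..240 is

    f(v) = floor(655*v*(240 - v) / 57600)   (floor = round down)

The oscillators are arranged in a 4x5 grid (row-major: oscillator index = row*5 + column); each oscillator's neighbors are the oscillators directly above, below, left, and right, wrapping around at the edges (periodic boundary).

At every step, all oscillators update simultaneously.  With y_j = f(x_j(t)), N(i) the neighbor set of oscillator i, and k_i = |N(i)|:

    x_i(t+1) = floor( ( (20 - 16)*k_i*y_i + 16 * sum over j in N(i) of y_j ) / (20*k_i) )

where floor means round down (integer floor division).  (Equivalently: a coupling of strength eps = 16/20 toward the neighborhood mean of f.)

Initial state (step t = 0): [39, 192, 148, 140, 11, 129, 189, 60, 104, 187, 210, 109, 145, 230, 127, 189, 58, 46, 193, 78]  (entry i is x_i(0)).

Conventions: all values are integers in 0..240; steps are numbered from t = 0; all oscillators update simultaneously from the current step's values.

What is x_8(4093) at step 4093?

Simulating step by step:
t=0: [39, 192, 148, 140, 11, 129, 189, 60, 104, 187, 210, 109, 145, 230, 127, 189, 58, 46, 193, 78]
t=1: [98, 115, 128, 120, 106, 108, 131, 140, 115, 125, 133, 123, 113, 121, 103, 106, 119, 126, 106, 109]
t=2: [161, 161, 162, 162, 161, 161, 161, 162, 162, 161, 161, 162, 162, 162, 161, 161, 162, 162, 162, 161]
t=3: [144, 143, 143, 143, 143, 144, 143, 143, 143, 143, 143, 143, 143, 143, 143, 143, 143, 143, 143, 143]
t=4: [157, 157, 157, 157, 157, 157, 157, 157, 157, 157, 157, 157, 157, 157, 157, 157, 157, 157, 157, 157]
t=5: [148, 148, 148, 148, 148, 148, 148, 148, 148, 148, 148, 148, 148, 148, 148, 148, 148, 148, 148, 148]
t=6: [154, 154, 154, 154, 154, 154, 154, 154, 154, 154, 154, 154, 154, 154, 154, 154, 154, 154, 154, 154]
t=7: [150, 150, 150, 150, 150, 150, 150, 150, 150, 150, 150, 150, 150, 150, 150, 150, 150, 150, 150, 150]
t=8: [153, 153, 153, 153, 153, 153, 153, 153, 153, 153, 153, 153, 153, 153, 153, 153, 153, 153, 153, 153]
t=9: [151, 151, 151, 151, 151, 151, 151, 151, 151, 151, 151, 151, 151, 151, 151, 151, 151, 151, 151, 151]
t=10: [152, 152, 152, 152, 152, 152, 152, 152, 152, 152, 152, 152, 152, 152, 152, 152, 152, 152, 152, 152]
t=11: [152, 152, 152, 152, 152, 152, 152, 152, 152, 152, 152, 152, 152, 152, 152, 152, 152, 152, 152, 152]

Answer: x_8(4093) = 152
Key observation: The state at step 10, [152, 152, 152, 152, 152, 152, 152, 152, 152, 152, 152, 152, 152, 152, 152, 152, 152, 152, 152, 152], reappears at step 11: the system is in a cycle of period 1 from step 10 on.  Therefore the state at step 4093 equals the state at step 10 + ((4093 - 10) mod 1) = 10, which is [152, 152, 152, 152, 152, 152, 152, 152, 152, 152, 152, 152, 152, 152, 152, 152, 152, 152, 152, 152].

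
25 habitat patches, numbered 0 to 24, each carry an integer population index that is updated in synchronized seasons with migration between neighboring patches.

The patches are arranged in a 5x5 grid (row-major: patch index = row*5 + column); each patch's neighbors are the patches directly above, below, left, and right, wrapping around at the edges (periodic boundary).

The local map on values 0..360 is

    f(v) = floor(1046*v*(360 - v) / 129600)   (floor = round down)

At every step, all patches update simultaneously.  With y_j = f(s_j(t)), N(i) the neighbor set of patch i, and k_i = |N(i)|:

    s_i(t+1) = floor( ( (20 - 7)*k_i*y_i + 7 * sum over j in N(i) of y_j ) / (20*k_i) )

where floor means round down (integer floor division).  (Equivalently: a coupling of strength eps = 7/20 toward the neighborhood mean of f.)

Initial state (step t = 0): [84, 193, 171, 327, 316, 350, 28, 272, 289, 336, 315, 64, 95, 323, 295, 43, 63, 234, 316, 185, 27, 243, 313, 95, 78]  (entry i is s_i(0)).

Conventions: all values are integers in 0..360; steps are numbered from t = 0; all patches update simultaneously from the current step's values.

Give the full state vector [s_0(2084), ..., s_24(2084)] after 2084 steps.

Answer: [236, 237, 237, 237, 236, 236, 236, 237, 236, 236, 236, 237, 237, 237, 236, 237, 237, 237, 237, 237, 237, 237, 237, 237, 237]
Key observation: The state at step 14, [236, 237, 237, 237, 236, 236, 236, 237, 236, 236, 236, 237, 237, 237, 236, 237, 237, 237, 237, 237, 237, 237, 237, 237, 237], reappears at step 16: the system is in a cycle of period 2 from step 14 on.  Therefore the state at step 2084 equals the state at step 14 + ((2084 - 14) mod 2) = 14, which is [236, 237, 237, 237, 236, 236, 236, 237, 236, 236, 236, 237, 237, 237, 236, 237, 237, 237, 237, 237, 237, 237, 237, 237, 237].

Derivation:
t=0: [84, 193, 171, 327, 316, 350, 28, 272, 289, 336, 315, 64, 95, 323, 295, 43, 63, 234, 316, 185, 27, 243, 313, 95, 78]
t=1: [162, 234, 226, 121, 117, 56, 104, 186, 145, 82, 112, 146, 191, 117, 147, 123, 161, 205, 142, 218, 108, 201, 157, 175, 171]
t=2: [239, 239, 245, 237, 230, 165, 216, 254, 242, 194, 222, 247, 256, 237, 241, 235, 255, 256, 248, 249, 230, 252, 256, 257, 252]
t=3: [236, 232, 226, 232, 239, 254, 244, 221, 232, 252, 243, 227, 217, 231, 234, 235, 218, 215, 223, 224, 236, 221, 215, 216, 222]
t=4: [234, 238, 244, 239, 233, 220, 230, 244, 238, 223, 230, 241, 248, 241, 235, 237, 247, 250, 246, 243, 238, 245, 250, 249, 244]
t=5: [237, 233, 228, 232, 237, 245, 238, 229, 234, 243, 239, 231, 225, 230, 236, 234, 226, 222, 226, 229, 233, 227, 222, 224, 229]
t=6: [234, 238, 241, 239, 235, 229, 234, 241, 237, 230, 233, 239, 244, 240, 236, 237, 243, 246, 243, 241, 238, 242, 246, 244, 241]
t=7: [236, 233, 231, 232, 236, 240, 236, 231, 234, 239, 237, 233, 228, 232, 235, 234, 229, 226, 229, 231, 233, 230, 226, 228, 231]
t=8: [236, 238, 240, 238, 236, 233, 236, 239, 237, 233, 235, 238, 241, 239, 236, 237, 241, 243, 241, 239, 238, 240, 243, 241, 239]
t=9: [235, 234, 232, 233, 235, 237, 235, 233, 234, 237, 236, 233, 231, 233, 235, 234, 231, 229, 231, 233, 234, 232, 229, 231, 233]
t=10: [236, 237, 238, 238, 237, 235, 237, 238, 237, 235, 236, 238, 239, 238, 236, 237, 239, 241, 239, 238, 237, 239, 241, 239, 238]
t=11: [235, 234, 233, 234, 235, 236, 235, 234, 234, 236, 235, 234, 233, 234, 235, 234, 233, 231, 233, 234, 234, 233, 231, 233, 234]
t=12: [236, 237, 237, 237, 236, 236, 236, 237, 236, 236, 236, 237, 237, 237, 236, 237, 238, 239, 238, 237, 237, 238, 239, 238, 237]
t=13: [235, 235, 234, 235, 235, 236, 235, 235, 235, 236, 235, 235, 234, 235, 235, 235, 234, 233, 234, 235, 235, 234, 233, 234, 235]
t=14: [236, 237, 237, 237, 236, 236, 236, 237, 236, 236, 236, 237, 237, 237, 236, 237, 237, 237, 237, 237, 237, 237, 237, 237, 237]
t=15: [235, 235, 235, 235, 235, 236, 235, 235, 235, 236, 235, 235, 235, 235, 235, 235, 235, 235, 235, 235, 235, 235, 235, 235, 235]
t=16: [236, 237, 237, 237, 236, 236, 236, 237, 236, 236, 236, 237, 237, 237, 236, 237, 237, 237, 237, 237, 237, 237, 237, 237, 237]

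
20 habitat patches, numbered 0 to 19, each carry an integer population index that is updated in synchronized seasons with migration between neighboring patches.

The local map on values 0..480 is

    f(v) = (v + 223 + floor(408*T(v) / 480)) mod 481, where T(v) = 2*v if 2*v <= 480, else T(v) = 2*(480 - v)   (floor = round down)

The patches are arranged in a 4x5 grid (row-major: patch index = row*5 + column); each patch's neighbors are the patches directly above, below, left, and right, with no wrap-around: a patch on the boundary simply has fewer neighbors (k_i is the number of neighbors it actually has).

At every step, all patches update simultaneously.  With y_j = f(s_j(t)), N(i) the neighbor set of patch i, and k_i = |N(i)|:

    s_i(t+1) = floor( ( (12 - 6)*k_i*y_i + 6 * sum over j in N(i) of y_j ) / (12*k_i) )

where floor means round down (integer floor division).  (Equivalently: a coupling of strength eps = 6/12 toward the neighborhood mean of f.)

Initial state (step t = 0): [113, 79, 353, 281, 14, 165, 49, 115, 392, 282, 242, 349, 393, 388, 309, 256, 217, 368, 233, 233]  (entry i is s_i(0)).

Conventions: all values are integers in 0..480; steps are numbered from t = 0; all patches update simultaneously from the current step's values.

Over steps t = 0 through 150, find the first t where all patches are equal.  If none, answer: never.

Answer: never
Key observation: The state at step 10 reappears at step 12 — the system is in a cycle of period 2 from step 10 on.  No step 0..12 is synchronized, and the cycle repeats forever, so no step up to 150 (or ever) has all patches equal.

Derivation:
t=0: [113, 79, 353, 281, 14, 165, 49, 115, 392, 282, 242, 349, 393, 388, 309, 256, 217, 368, 233, 233]  (not all equal)
t=1: [179, 336, 296, 322, 310, 225, 301, 179, 273, 327, 340, 325, 259, 302, 340, 367, 328, 313, 345, 363]  (not all equal)
t=2: [280, 314, 321, 342, 335, 323, 326, 292, 337, 335, 323, 336, 342, 345, 323, 312, 325, 339, 322, 310]  (not all equal)
t=3: [348, 339, 334, 322, 321, 335, 332, 339, 324, 324, 330, 324, 322, 320, 328, 334, 328, 323, 328, 336]  (not all equal)
t=4: [317, 320, 324, 330, 332, 322, 324, 324, 330, 330, 326, 329, 330, 331, 328, 325, 328, 330, 328, 325]  (not all equal)
t=5: [334, 333, 330, 327, 326, 332, 331, 330, 327, 326, 329, 327, 327, 326, 327, 329, 328, 327, 327, 329]  (not all equal)
t=6: [324, 324, 326, 328, 329, 325, 326, 327, 328, 329, 327, 328, 328, 329, 328, 327, 328, 328, 328, 328]  (not all equal)
t=7: [330, 330, 329, 328, 327, 329, 329, 328, 327, 327, 329, 328, 328, 327, 327, 328, 328, 328, 327, 328]  (not all equal)
t=8: [327, 327, 327, 328, 328, 327, 327, 327, 328, 329, 327, 327, 328, 328, 328, 327, 328, 328, 328, 328]  (not all equal)
t=9: [329, 329, 328, 328, 327, 329, 329, 328, 328, 327, 329, 328, 328, 328, 327, 328, 328, 328, 328, 328]  (not all equal)
t=10: [327, 327, 327, 328, 328, 327, 327, 327, 328, 328, 327, 327, 328, 328, 328, 327, 328, 328, 328, 328]  (not all equal)
t=11: [329, 329, 328, 328, 328, 329, 329, 328, 328, 328, 329, 328, 328, 328, 328, 328, 328, 328, 328, 328]  (not all equal)
t=12: [327, 327, 327, 328, 328, 327, 327, 327, 328, 328, 327, 327, 328, 328, 328, 327, 328, 328, 328, 328]  (not all equal)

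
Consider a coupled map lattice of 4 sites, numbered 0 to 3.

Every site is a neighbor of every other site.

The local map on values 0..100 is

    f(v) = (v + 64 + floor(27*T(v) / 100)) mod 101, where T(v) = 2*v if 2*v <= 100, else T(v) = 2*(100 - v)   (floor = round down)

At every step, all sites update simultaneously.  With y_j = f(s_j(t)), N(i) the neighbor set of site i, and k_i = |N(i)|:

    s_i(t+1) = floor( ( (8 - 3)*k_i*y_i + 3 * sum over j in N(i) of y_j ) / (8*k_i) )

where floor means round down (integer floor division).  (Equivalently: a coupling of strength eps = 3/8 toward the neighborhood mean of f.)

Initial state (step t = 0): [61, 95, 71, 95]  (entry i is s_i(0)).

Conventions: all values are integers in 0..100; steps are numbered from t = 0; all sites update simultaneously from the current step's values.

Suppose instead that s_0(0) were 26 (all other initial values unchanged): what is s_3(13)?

Answer: s_3(13) = 24
Key observation: This trace re-runs the system from the modified initial state.

Derivation:
t=0: [26, 95, 71, 95]
t=1: [23, 51, 46, 51]
t=2: [76, 46, 43, 46]
t=3: [43, 34, 32, 34]
t=4: [23, 16, 14, 16]
t=5: [94, 89, 87, 89]
t=6: [58, 57, 57, 57]
t=7: [43, 43, 43, 43]
t=8: [29, 29, 29, 29]
t=9: [7, 7, 7, 7]
t=10: [74, 74, 74, 74]
t=11: [51, 51, 51, 51]
t=12: [40, 40, 40, 40]
t=13: [24, 24, 24, 24]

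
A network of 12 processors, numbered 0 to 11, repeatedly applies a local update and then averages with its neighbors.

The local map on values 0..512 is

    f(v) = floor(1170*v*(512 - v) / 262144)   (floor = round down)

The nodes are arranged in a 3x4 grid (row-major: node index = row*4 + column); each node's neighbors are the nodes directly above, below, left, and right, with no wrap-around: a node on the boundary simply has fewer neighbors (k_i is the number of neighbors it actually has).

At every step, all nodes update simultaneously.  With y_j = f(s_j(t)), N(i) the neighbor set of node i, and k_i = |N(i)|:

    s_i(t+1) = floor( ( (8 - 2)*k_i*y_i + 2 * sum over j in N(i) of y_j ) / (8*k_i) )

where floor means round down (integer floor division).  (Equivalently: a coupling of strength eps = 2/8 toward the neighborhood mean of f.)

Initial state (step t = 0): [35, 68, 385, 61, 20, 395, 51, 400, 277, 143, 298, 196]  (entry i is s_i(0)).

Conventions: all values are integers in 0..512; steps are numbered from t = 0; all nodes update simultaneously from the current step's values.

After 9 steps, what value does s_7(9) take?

Answer: s_7(9) = 288

Derivation:
t=0: [35, 68, 385, 61, 20, 395, 51, 400, 277, 143, 298, 196]
t=1: [77, 142, 193, 143, 79, 186, 134, 191, 252, 241, 264, 267]
t=2: [160, 233, 263, 244, 173, 258, 238, 267, 274, 289, 286, 288]
t=3: [257, 287, 291, 291, 265, 289, 290, 290, 286, 287, 288, 287]
t=4: [291, 288, 287, 287, 291, 287, 287, 287, 288, 287, 287, 287]
t=5: [287, 287, 287, 288, 287, 287, 288, 288, 287, 287, 288, 288]
t=6: [288, 288, 287, 287, 288, 287, 287, 287, 288, 287, 287, 287]
t=7: [287, 287, 287, 288, 287, 287, 288, 288, 287, 287, 288, 288]
t=8: [288, 288, 287, 287, 288, 287, 287, 287, 288, 287, 287, 287]
t=9: [287, 287, 287, 288, 287, 287, 288, 288, 287, 287, 288, 288]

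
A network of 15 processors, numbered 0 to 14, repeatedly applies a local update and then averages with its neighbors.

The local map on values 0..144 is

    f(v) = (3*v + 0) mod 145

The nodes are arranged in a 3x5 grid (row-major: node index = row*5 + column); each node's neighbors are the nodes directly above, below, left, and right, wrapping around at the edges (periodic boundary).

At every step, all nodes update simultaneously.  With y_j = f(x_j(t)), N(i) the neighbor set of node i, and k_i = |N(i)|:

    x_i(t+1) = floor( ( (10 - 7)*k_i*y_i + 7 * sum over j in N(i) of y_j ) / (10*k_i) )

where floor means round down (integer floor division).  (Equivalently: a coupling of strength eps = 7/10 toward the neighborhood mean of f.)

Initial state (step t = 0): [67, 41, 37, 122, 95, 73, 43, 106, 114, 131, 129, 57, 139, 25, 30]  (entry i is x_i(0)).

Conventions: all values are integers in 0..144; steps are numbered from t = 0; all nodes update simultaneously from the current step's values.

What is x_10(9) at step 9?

Simulating step by step:
t=0: [67, 41, 37, 122, 95, 73, 43, 106, 114, 131, 129, 57, 139, 25, 30]
t=1: [92, 93, 95, 88, 98, 89, 82, 81, 64, 93, 72, 91, 80, 82, 99]
t=2: [97, 127, 120, 86, 69, 113, 114, 96, 93, 71, 89, 108, 110, 77, 56]
t=3: [57, 54, 88, 95, 54, 57, 71, 94, 111, 67, 55, 63, 70, 80, 66]
t=4: [21, 50, 98, 89, 53, 37, 59, 92, 87, 41, 32, 42, 88, 81, 48]
t=5: [58, 40, 67, 77, 83, 88, 74, 86, 117, 104, 106, 81, 98, 117, 101]
t=6: [73, 81, 73, 75, 57, 63, 101, 68, 67, 58, 53, 69, 58, 47, 41]
t=7: [54, 68, 68, 75, 61, 35, 49, 47, 70, 52, 57, 45, 67, 92, 73]
t=8: [45, 54, 76, 75, 43, 41, 77, 74, 83, 52, 65, 65, 98, 87, 58]
t=9: [96, 67, 56, 99, 83, 86, 72, 71, 80, 70, 73, 42, 58, 72, 62]

Answer: x_10(9) = 73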